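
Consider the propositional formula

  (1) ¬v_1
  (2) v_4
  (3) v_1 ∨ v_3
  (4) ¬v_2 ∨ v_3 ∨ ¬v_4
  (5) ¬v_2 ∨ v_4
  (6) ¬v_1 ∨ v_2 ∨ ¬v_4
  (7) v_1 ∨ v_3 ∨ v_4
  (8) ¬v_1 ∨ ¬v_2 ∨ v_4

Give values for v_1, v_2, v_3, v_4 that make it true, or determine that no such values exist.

v_1 = False; v_2 = True; v_3 = True; v_4 = True

Unit clause (¬v_1) forces v_1 = False.
Unit clause (v_4) forces v_4 = True.
In (v_1 ∨ v_3) only v_3 is left, so v_3 = True.
Set v_2 = True.
All clauses satisfied.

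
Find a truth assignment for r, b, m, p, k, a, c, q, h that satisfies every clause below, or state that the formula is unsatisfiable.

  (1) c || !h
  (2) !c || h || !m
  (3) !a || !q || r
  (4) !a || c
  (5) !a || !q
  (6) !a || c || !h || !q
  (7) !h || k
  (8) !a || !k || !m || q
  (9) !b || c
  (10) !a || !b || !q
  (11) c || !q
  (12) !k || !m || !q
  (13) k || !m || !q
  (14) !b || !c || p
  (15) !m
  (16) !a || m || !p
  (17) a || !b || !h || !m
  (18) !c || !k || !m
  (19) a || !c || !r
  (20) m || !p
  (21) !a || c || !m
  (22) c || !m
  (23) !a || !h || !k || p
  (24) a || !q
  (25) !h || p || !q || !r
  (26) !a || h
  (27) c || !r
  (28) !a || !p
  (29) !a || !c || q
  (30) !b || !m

r = False, b = False, m = False, p = False, k = False, a = False, c = True, q = False, h = False

Unit clause (!m) forces m = False.
In (m || !p) only !p is left, so p = False.
Try r = True:
  (c || !r) forces c = True.
  (!b || !c || p) forces b = False.
  (a || !c || !r) forces a = True.
  (!a || !q) forces q = False.
  clause (!a || !c || q) is falsified — backtrack.
So r = False.
Set b = False.
Set k = False.
  then (!h || k) forces h = False.
  then (!a || h) forces a = False.
  then (a || !q) forces q = False.
Set c = True.
All clauses satisfied.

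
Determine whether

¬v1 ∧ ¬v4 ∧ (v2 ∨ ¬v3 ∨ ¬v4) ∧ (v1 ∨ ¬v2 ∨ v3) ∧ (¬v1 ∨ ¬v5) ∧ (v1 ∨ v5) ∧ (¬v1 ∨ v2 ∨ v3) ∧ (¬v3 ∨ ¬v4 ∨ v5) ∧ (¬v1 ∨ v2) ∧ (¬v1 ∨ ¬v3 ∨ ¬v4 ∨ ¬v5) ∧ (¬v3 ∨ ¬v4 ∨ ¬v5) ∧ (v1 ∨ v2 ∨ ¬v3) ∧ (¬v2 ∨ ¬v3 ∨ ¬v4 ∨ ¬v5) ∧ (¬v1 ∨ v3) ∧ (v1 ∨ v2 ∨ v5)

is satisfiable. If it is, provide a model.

Unit clause (¬v1) forces v1 = False.
Unit clause (¬v4) forces v4 = False.
In (v1 ∨ v5) only v5 is left, so v5 = True.
Set v2 = False.
  then (v1 ∨ v2 ∨ ¬v3) forces v3 = False.
All clauses satisfied.

v1: False, v2: False, v3: False, v4: False, v5: True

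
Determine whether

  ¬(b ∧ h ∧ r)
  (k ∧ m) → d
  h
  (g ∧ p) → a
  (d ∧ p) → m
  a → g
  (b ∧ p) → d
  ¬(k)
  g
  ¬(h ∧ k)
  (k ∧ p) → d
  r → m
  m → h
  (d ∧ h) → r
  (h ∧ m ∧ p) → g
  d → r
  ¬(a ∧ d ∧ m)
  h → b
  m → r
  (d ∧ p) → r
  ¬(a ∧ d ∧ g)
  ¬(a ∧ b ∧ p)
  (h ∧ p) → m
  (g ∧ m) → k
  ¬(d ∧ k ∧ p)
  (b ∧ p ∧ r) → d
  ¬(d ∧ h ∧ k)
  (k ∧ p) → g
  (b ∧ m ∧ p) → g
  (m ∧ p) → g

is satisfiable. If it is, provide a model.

p = False, d = False, k = False, a = False, h = True, r = False, b = True, g = True, m = False

Unit clause (¬k) forces k = False.
Unit clause (h) forces h = True.
Unit clause (g) forces g = True.
In (b ∨ ¬h) only b is left, so b = True.
In (¬g ∨ k ∨ ¬m) only ¬m is left, so m = False.
In (¬b ∨ ¬h ∨ ¬r) only ¬r is left, so r = False.
In (¬h ∨ m ∨ ¬p) only ¬p is left, so p = False.
In (¬d ∨ r) only ¬d is left, so d = False.
Set a = False.
All clauses satisfied.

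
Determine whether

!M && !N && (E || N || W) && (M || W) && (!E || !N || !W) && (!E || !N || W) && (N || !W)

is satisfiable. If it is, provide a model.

UNSATISFIABLE

Case N = True:
  Clause (!N) is falsified — contradiction.
Case N = False:
  (!M) forces M = False.
  (M || W) forces W = True.
  Clause (N || !W) is falsified — contradiction.
Both cases fail, so the formula is unsatisfiable.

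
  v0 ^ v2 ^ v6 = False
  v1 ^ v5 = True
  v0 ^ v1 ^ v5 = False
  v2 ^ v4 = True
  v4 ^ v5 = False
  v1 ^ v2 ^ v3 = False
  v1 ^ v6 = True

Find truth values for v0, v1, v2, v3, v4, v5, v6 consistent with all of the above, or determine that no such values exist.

v0 = True; v1 = True; v2 = True; v3 = False; v4 = False; v5 = False; v6 = False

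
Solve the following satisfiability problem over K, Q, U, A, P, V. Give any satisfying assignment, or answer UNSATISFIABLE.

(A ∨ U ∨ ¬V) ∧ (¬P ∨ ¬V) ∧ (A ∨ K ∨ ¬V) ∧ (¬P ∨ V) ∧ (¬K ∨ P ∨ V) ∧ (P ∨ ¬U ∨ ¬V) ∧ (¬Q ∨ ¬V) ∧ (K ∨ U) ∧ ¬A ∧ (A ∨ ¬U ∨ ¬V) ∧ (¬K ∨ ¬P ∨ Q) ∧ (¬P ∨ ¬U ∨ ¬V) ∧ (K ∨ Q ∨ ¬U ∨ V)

K: False, Q: True, U: True, A: False, P: False, V: False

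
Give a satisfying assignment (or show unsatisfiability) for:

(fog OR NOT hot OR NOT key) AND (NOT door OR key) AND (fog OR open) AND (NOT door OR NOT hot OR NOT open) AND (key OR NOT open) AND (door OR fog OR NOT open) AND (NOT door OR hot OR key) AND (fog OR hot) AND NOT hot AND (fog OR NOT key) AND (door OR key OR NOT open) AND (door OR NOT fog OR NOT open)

fog = True, key = False, hot = False, open = False, door = False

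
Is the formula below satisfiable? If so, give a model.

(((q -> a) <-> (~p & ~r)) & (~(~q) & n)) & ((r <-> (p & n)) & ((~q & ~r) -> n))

a = True, q = True, p = False, n = True, r = False

  ((q -> a) <-> (~p & ~r)) & (~(~q) & n) = True
    (q -> a) <-> (~p & ~r) = True
      q -> a = True
      ~p & ~r = True
        ~p = True
        ~r = True
    ~(~q) & n = True
      ~(~q) = True
        ~q = False
  (r <-> (p & n)) & ((~q & ~r) -> n) = True
    r <-> (p & n) = True
      p & n = False
    (~q & ~r) -> n = True
      ~q & ~r = False
        ~q = False
        ~r = True
Both conjuncts True, so the formula holds.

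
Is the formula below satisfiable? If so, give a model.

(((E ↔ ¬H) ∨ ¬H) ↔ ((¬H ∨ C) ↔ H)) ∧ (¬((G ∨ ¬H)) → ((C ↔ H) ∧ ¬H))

E = True; H = True; C = False; G = True

  ((E ↔ ¬H) ∨ ¬H) ↔ ((¬H ∨ C) ↔ H) = True
    (E ↔ ¬H) ∨ ¬H = False
      E ↔ ¬H = False
        ¬H = False
      ¬H = False
    (¬H ∨ C) ↔ H = False
      ¬H ∨ C = False
        ¬H = False
  ¬((G ∨ ¬H)) → ((C ↔ H) ∧ ¬H) = True
    ¬((G ∨ ¬H)) = False
      G ∨ ¬H = True
        ¬H = False
    (C ↔ H) ∧ ¬H = False
      C ↔ H = False
      ¬H = False
Both conjuncts True, so the formula holds.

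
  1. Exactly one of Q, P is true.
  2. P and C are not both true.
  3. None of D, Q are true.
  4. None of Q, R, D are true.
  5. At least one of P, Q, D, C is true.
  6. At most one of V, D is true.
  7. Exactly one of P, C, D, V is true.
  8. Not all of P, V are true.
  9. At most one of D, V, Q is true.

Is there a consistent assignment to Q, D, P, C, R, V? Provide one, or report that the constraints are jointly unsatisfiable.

Q = False, D = False, P = True, C = False, R = False, V = False

  (1) {Q, P}: 1 true — exactly one ✓
  (2) P=T, C=F — not both ✓
  (3) {D, Q}: 0 true — none ✓
  (4) {Q, R, D}: 0 true — none ✓
  (5) {P, Q, D, C}: 1 true — at least one ✓
  (6) {V, D}: 0 true — at most one ✓
  (7) {P, C, D, V}: 1 true — exactly one ✓
  (8) {P, V}: 1/2 true — not all ✓
  (9) {D, V, Q}: 0 true — at most one ✓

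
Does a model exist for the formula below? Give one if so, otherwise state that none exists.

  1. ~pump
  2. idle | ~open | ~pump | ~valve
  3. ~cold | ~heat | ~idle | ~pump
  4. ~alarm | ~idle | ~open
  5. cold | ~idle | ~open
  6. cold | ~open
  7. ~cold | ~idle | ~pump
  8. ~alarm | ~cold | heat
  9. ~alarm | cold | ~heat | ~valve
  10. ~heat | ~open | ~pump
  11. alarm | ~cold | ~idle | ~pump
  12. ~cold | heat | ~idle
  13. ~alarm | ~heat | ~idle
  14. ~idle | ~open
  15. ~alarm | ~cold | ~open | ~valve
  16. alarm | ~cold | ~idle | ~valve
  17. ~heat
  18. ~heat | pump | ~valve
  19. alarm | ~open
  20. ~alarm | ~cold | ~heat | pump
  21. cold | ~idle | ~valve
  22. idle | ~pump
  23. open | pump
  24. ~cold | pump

No satisfying assignment exists.

Case heat = True:
  Clause (~heat) is falsified — contradiction.
Case heat = False:
  (~pump) forces pump = False.
  (open | pump) forces open = True.
  (cold | ~open) forces cold = True.
  Clause (~cold | pump) is falsified — contradiction.
Both cases fail, so the formula is unsatisfiable.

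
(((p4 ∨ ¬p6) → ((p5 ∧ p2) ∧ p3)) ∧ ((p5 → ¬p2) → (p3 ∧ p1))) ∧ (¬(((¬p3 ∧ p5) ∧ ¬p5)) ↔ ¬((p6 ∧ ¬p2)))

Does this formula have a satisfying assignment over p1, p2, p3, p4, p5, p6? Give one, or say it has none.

p1: True, p2: True, p3: True, p4: False, p5: True, p6: False

  ((p4 ∨ ¬p6) → ((p5 ∧ p2) ∧ p3)) ∧ ((p5 → ¬p2) → (p3 ∧ p1)) = True
    (p4 ∨ ¬p6) → ((p5 ∧ p2) ∧ p3) = True
      p4 ∨ ¬p6 = True
        ¬p6 = True
      (p5 ∧ p2) ∧ p3 = True
        p5 ∧ p2 = True
    (p5 → ¬p2) → (p3 ∧ p1) = True
      p5 → ¬p2 = False
        ¬p2 = False
      p3 ∧ p1 = True
  ¬(((¬p3 ∧ p5) ∧ ¬p5)) ↔ ¬((p6 ∧ ¬p2)) = True
    ¬(((¬p3 ∧ p5) ∧ ¬p5)) = True
      (¬p3 ∧ p5) ∧ ¬p5 = False
        ¬p3 ∧ p5 = False
          ¬p3 = False
        ¬p5 = False
    ¬((p6 ∧ ¬p2)) = True
      p6 ∧ ¬p2 = False
        ¬p2 = False
Both conjuncts True, so the formula holds.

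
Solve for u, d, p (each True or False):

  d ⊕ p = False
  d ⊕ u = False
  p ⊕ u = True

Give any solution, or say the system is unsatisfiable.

Adding constraints 1, 2, 3 mod 2: every variable appears an even number of times on the left, so the left side is 0.
But the right sides sum to 1 (mod 2). 0 ≠ 1 — the system is inconsistent.

The formula is unsatisfiable.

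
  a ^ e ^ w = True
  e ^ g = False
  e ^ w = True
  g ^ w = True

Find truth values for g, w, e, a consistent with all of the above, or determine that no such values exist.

g = True, w = False, e = True, a = False

a ^ e ^ w = F ^ T ^ F = True ✓
e ^ g = T ^ T = False ✓
e ^ w = T ^ F = True ✓
g ^ w = T ^ F = True ✓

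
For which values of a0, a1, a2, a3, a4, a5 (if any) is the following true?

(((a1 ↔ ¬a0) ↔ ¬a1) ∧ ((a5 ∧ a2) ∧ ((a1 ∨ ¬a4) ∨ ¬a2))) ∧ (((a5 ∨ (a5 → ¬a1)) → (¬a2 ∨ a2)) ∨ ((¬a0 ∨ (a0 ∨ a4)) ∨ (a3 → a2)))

a0 = True; a1 = True; a2 = True; a3 = False; a4 = False; a5 = True

  ((a1 ↔ ¬a0) ↔ ¬a1) ∧ ((a5 ∧ a2) ∧ ((a1 ∨ ¬a4) ∨ ¬a2)) = True
    (a1 ↔ ¬a0) ↔ ¬a1 = True
      a1 ↔ ¬a0 = False
        ¬a0 = False
      ¬a1 = False
    (a5 ∧ a2) ∧ ((a1 ∨ ¬a4) ∨ ¬a2) = True
      a5 ∧ a2 = True
      (a1 ∨ ¬a4) ∨ ¬a2 = True
        a1 ∨ ¬a4 = True
          ¬a4 = True
        ¬a2 = False
  ((a5 ∨ (a5 → ¬a1)) → (¬a2 ∨ a2)) ∨ ((¬a0 ∨ (a0 ∨ a4)) ∨ (a3 → a2)) = True
    (a5 ∨ (a5 → ¬a1)) → (¬a2 ∨ a2) = True
      a5 ∨ (a5 → ¬a1) = True
        a5 → ¬a1 = False
          ¬a1 = False
      ¬a2 ∨ a2 = True
        ¬a2 = False
    (¬a0 ∨ (a0 ∨ a4)) ∨ (a3 → a2) = True
      ¬a0 ∨ (a0 ∨ a4) = True
        ¬a0 = False
        a0 ∨ a4 = True
      a3 → a2 = True
Both conjuncts True, so the formula holds.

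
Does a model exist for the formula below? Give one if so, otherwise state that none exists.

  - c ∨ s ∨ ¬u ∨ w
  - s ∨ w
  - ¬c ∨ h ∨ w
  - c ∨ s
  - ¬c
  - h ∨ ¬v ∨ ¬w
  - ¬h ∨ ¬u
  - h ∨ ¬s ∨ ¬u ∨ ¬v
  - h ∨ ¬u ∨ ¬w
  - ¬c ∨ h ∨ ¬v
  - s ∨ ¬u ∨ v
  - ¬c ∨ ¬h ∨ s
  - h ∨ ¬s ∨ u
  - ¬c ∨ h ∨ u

c=F; v=F; h=T; w=T; s=T; u=F

Unit clause (¬c) forces c = False.
In (c ∨ s) only s is left, so s = True.
Set v = False.
Set h = True.
  then (¬h ∨ ¬u) forces u = False.
Set w = True.
All clauses satisfied.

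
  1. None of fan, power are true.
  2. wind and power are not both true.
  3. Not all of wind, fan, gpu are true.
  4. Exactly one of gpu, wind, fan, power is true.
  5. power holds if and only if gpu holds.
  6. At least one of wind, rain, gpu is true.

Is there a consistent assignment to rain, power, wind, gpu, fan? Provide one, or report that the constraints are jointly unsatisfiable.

rain: False, power: False, wind: True, gpu: False, fan: False

  (1) {fan, power}: 0 true — none ✓
  (2) wind=T, power=F — not both ✓
  (3) {wind, fan, gpu}: 1/3 true — not all ✓
  (4) {gpu, wind, fan, power}: 1 true — exactly one ✓
  (5) power=F, gpu=F — same ✓
  (6) {wind, rain, gpu}: 1 true — at least one ✓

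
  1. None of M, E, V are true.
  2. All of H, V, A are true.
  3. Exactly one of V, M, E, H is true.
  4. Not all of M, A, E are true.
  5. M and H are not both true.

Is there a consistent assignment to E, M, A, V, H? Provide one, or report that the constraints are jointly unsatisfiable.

Case V = True:
  Constraint (1) is violated (V=T) — contradiction.
Case V = False:
  Constraint (2) is violated (V=F) — contradiction.
Both cases fail — unsatisfiable.

UNSATISFIABLE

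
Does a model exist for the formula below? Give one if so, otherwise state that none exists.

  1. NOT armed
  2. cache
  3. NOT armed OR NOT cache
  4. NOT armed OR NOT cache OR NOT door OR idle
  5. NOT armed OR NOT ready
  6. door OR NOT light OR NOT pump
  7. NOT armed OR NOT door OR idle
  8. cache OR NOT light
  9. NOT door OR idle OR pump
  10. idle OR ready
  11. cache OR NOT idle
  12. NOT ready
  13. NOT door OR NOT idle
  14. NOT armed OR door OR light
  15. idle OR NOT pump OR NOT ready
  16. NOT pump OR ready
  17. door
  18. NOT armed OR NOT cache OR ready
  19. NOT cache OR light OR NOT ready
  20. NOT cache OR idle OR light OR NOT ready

Case door = True:
  (NOT armed) forces armed = False.
  (cache) forces cache = True.
  (NOT ready) forces ready = False.
  (idle OR ready) forces idle = True.
  Clause (NOT door OR NOT idle) is falsified — contradiction.
Case door = False:
  Clause (door) is falsified — contradiction.
Both cases fail, so the formula is unsatisfiable.

Unsatisfiable — no assignment works.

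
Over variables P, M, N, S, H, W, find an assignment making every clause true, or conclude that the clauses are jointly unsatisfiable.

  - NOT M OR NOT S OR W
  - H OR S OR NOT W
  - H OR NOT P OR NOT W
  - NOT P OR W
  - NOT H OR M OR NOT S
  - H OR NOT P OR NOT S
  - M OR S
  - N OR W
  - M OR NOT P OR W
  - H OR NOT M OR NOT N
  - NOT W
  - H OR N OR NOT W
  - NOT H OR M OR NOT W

Unit clause (NOT W) forces W = False.
In (NOT P OR W) only NOT P is left, so P = False.
In (N OR W) only N is left, so N = True.
Set M = True.
  then (NOT M OR NOT S OR W) forces S = False.
  then (H OR NOT M OR NOT N) forces H = True.
All clauses satisfied.

P=F; M=T; N=T; S=F; H=T; W=F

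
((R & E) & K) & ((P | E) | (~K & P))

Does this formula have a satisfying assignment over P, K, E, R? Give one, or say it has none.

P = False, K = True, E = True, R = True

  (R & E) & K = True
    R & E = True
  (P | E) | (~K & P) = True
    P | E = True
    ~K & P = False
      ~K = False
Both conjuncts True, so the formula holds.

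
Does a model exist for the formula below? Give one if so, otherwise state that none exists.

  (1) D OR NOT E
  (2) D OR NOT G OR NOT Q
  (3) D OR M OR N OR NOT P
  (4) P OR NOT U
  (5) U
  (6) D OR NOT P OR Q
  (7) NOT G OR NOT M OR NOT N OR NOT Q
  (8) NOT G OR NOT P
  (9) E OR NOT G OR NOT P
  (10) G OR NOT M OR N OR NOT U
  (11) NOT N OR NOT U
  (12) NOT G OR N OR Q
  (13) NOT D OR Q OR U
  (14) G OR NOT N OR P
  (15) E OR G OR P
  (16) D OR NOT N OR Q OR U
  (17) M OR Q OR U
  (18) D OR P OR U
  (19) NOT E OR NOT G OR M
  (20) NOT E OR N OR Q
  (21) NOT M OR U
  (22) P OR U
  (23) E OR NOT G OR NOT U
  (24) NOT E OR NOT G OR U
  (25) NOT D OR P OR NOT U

P=T, M=F, N=F, G=F, Q=F, U=T, E=F, D=T

Unit clause (U) forces U = True.
In (NOT N OR NOT U) only NOT N is left, so N = False.
In (P OR NOT U) only P is left, so P = True.
In (NOT G OR NOT P) only NOT G is left, so G = False.
In (G OR NOT M OR N OR NOT U) only NOT M is left, so M = False.
In (D OR M OR N OR NOT P) only D is left, so D = True.
Set Q = False.
  then (NOT E OR N OR Q) forces E = False.
All clauses satisfied.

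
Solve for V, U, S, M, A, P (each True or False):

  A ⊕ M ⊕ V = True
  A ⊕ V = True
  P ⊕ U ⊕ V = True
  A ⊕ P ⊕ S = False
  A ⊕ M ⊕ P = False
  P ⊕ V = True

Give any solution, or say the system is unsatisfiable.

V: True; U: False; S: False; M: False; A: False; P: False

A ⊕ M ⊕ V = F ⊕ F ⊕ T = True ✓
A ⊕ V = F ⊕ T = True ✓
P ⊕ U ⊕ V = F ⊕ F ⊕ T = True ✓
A ⊕ P ⊕ S = F ⊕ F ⊕ F = False ✓
A ⊕ M ⊕ P = F ⊕ F ⊕ F = False ✓
P ⊕ V = F ⊕ T = True ✓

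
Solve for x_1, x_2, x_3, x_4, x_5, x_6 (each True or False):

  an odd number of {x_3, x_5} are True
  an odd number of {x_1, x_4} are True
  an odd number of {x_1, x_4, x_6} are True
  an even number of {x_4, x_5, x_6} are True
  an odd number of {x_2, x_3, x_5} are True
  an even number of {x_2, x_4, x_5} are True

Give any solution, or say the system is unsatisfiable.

x_1 = False, x_2 = False, x_3 = False, x_4 = True, x_5 = True, x_6 = False

{x_3, x_5}: 1 true → odd ✓
{x_1, x_4}: 1 true → odd ✓
{x_1, x_4, x_6}: 1 true → odd ✓
{x_4, x_5, x_6}: 2 true → even ✓
{x_2, x_3, x_5}: 1 true → odd ✓
{x_2, x_4, x_5}: 2 true → even ✓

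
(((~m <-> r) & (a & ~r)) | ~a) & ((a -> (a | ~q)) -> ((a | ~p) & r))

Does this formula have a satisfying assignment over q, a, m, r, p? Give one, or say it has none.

q=F; a=F; m=T; r=T; p=F

  ((~m <-> r) & (a & ~r)) | ~a = True
    (~m <-> r) & (a & ~r) = False
      ~m <-> r = False
        ~m = False
      a & ~r = False
        ~r = False
    ~a = True
  (a -> (a | ~q)) -> ((a | ~p) & r) = True
    a -> (a | ~q) = True
      a | ~q = True
        ~q = True
    (a | ~p) & r = True
      a | ~p = True
        ~p = True
Both conjuncts True, so the formula holds.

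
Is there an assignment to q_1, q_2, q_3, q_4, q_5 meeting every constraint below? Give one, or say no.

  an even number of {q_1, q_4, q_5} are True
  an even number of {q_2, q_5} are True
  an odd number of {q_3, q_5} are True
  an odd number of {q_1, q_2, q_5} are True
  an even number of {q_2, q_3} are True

Adding constraints 2, 3, 5 mod 2: every variable appears an even number of times on the left, so the left side is 0.
But the right sides sum to 1 (mod 2). 0 ≠ 1 — the system is inconsistent.

No satisfying assignment exists.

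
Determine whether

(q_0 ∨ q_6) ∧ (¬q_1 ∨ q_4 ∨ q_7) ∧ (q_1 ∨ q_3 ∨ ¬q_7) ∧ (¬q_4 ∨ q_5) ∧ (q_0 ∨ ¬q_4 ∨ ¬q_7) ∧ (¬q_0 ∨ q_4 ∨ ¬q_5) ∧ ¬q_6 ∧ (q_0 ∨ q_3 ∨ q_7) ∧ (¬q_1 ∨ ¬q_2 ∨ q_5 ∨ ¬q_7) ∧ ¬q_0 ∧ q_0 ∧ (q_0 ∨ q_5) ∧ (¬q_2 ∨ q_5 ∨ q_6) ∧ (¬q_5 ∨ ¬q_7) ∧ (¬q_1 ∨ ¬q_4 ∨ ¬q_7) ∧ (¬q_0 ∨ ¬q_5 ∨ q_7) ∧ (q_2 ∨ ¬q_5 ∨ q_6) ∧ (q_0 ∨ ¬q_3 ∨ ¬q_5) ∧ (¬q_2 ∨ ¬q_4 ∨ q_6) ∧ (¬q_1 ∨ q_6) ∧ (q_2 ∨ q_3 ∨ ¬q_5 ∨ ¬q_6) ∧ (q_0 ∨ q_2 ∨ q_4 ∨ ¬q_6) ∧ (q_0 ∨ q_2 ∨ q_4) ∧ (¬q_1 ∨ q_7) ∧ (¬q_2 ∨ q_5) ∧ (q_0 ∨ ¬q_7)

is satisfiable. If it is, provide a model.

Case q_0 = True:
  Clause (¬q_0) is falsified — contradiction.
Case q_0 = False:
  Clause (q_0) is falsified — contradiction.
Both cases fail, so the formula is unsatisfiable.

Unsatisfiable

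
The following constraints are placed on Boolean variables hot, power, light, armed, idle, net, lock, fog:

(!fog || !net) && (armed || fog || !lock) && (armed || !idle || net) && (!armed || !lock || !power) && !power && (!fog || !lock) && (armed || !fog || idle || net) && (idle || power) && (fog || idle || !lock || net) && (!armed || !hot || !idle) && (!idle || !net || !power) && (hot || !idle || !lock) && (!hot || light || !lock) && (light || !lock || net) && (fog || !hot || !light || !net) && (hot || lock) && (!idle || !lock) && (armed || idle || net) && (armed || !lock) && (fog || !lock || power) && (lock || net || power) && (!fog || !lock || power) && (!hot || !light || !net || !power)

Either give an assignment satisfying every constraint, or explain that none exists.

Unit clause (!power) forces power = False.
In (idle || power) only idle is left, so idle = True.
In (!idle || !lock) only !lock is left, so lock = False.
In (lock || net || power) only net is left, so net = True.
In (!fog || !net) only !fog is left, so fog = False.
In (hot || lock) only hot is left, so hot = True.
In (!armed || !hot || !idle) only !armed is left, so armed = False.
In (fog || !hot || !light || !net) only !light is left, so light = False.
All clauses satisfied.

hot=T, power=F, light=F, armed=F, idle=T, net=T, lock=F, fog=F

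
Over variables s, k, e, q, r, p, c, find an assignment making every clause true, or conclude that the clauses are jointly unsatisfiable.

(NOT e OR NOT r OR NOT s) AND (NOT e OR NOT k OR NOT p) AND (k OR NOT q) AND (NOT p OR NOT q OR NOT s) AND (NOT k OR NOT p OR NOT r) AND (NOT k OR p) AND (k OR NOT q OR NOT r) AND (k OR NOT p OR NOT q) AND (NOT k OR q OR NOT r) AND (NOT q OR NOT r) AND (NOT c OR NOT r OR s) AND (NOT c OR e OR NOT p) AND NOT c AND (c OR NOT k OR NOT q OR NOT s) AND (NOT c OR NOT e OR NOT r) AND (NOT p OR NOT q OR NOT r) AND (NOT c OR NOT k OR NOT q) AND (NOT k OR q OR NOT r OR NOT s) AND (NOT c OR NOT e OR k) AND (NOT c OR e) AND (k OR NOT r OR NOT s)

s=F, k=F, e=F, q=F, r=F, p=F, c=F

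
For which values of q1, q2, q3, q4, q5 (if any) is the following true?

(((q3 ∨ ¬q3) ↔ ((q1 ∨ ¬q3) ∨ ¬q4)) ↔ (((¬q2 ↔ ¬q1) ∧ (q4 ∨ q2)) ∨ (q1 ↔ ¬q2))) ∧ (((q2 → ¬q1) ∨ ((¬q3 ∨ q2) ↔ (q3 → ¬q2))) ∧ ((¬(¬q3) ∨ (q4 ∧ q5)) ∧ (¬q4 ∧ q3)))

q1 = True, q2 = False, q3 = True, q4 = False, q5 = False

  ((q3 ∨ ¬q3) ↔ ((q1 ∨ ¬q3) ∨ ¬q4)) ↔ (((¬q2 ↔ ¬q1) ∧ (q4 ∨ q2)) ∨ (q1 ↔ ¬q2)) = True
    (q3 ∨ ¬q3) ↔ ((q1 ∨ ¬q3) ∨ ¬q4) = True
      q3 ∨ ¬q3 = True
        ¬q3 = False
      (q1 ∨ ¬q3) ∨ ¬q4 = True
        q1 ∨ ¬q3 = True
          ¬q3 = False
        ¬q4 = True
    ((¬q2 ↔ ¬q1) ∧ (q4 ∨ q2)) ∨ (q1 ↔ ¬q2) = True
      (¬q2 ↔ ¬q1) ∧ (q4 ∨ q2) = False
        ¬q2 ↔ ¬q1 = False
          ¬q2 = True
          ¬q1 = False
        q4 ∨ q2 = False
      q1 ↔ ¬q2 = True
        ¬q2 = True
  ((q2 → ¬q1) ∨ ((¬q3 ∨ q2) ↔ (q3 → ¬q2))) ∧ ((¬(¬q3) ∨ (q4 ∧ q5)) ∧ (¬q4 ∧ q3)) = True
    (q2 → ¬q1) ∨ ((¬q3 ∨ q2) ↔ (q3 → ¬q2)) = True
      q2 → ¬q1 = True
        ¬q1 = False
      (¬q3 ∨ q2) ↔ (q3 → ¬q2) = False
        ¬q3 ∨ q2 = False
          ¬q3 = False
        q3 → ¬q2 = True
          ¬q2 = True
    (¬(¬q3) ∨ (q4 ∧ q5)) ∧ (¬q4 ∧ q3) = True
      ¬(¬q3) ∨ (q4 ∧ q5) = True
        ¬(¬q3) = True
          ¬q3 = False
        q4 ∧ q5 = False
      ¬q4 ∧ q3 = True
        ¬q4 = True
Both conjuncts True, so the formula holds.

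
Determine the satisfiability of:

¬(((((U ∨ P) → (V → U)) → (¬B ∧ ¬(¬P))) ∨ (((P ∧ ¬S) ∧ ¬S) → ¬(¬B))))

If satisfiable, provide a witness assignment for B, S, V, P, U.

Case P = True: the formula simplifies to ¬((((V → U) → ¬B) ∨ ((¬S ∧ ¬S) → ¬(¬B)))).
  B = True: this becomes ¬((¬((V → U)) ∨ True)) = False.
  B = False: this becomes ¬((True ∨ ¬((¬S ∧ ¬S)))) = False.
Case P = False: the formula becomes ¬((¬((U → (V → U))) ∨ True)) = False.
Both cases fail — unsatisfiable.

UNSATISFIABLE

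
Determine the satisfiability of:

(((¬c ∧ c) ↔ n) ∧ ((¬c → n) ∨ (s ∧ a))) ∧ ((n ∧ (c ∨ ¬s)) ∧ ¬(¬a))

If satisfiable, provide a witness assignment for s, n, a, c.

Case n = True: the formula simplifies to (¬c ∧ c) ∧ ((c ∨ ¬s) ∧ ¬(¬a)).
  c = True: the conjunct ¬c is False.
  c = False: the conjunct c is False.
Case n = False: the conjunct n is False.
Both cases fail — unsatisfiable.

Unsatisfiable — no assignment works.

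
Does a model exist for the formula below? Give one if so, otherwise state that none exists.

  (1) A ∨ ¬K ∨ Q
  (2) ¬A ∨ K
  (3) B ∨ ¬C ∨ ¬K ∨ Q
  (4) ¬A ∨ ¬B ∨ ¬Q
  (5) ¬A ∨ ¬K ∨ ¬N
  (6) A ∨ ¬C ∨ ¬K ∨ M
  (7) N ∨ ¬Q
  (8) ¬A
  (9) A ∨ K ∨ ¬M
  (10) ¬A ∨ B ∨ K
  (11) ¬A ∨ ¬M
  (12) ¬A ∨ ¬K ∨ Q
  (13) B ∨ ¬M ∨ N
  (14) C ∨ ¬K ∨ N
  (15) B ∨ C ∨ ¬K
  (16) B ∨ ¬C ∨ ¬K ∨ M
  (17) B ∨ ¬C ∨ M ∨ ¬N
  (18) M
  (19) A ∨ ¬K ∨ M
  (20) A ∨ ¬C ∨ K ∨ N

Unit clause (¬A) forces A = False.
Unit clause (M) forces M = True.
In (A ∨ K ∨ ¬M) only K is left, so K = True.
In (A ∨ ¬K ∨ Q) only Q is left, so Q = True.
In (N ∨ ¬Q) only N is left, so N = True.
Set C = True.
Set B = True.
All clauses satisfied.

C = True, A = False, Q = True, K = True, M = True, N = True, B = True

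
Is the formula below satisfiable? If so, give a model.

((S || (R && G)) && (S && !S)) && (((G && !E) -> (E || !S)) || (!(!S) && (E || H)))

No satisfying assignment exists.

Case S = True: the conjunct !S is False.
Case S = False: the conjunct S is False.
Both cases fail — unsatisfiable.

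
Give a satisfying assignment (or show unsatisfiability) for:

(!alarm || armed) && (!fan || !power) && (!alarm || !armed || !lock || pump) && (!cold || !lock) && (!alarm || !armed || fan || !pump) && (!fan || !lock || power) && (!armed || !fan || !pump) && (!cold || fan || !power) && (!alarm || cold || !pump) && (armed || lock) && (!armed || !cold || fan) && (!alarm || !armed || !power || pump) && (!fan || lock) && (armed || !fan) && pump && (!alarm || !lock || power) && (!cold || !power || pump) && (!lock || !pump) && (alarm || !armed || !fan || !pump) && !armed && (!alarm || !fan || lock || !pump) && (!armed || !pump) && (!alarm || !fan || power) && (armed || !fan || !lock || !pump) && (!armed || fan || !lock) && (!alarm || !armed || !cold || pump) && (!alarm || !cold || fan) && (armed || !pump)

Case pump = True:
  (!lock || !pump) forces lock = False.
  (armed || lock) forces armed = True.
  Clause (!armed) is falsified — contradiction.
Case pump = False:
  Clause (pump) is falsified — contradiction.
Both cases fail, so the formula is unsatisfiable.

Unsatisfiable — no assignment works.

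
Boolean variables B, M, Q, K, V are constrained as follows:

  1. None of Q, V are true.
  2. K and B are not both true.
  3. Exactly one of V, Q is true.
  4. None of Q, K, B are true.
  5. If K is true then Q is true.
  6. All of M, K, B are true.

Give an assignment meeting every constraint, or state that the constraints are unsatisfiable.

Case B = True:
  Constraint (4) is violated (B=T) — contradiction.
Case B = False:
  Constraint (6) is violated (B=F) — contradiction.
Both cases fail — unsatisfiable.

Unsatisfiable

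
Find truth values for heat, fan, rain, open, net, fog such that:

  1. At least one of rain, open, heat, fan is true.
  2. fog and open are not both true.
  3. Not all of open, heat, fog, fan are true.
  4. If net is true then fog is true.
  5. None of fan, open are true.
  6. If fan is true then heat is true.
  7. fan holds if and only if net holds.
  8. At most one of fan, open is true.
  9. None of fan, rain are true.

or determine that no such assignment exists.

heat: True, fan: False, rain: False, open: False, net: False, fog: False

  (1) {rain, open, heat, fan}: 1 true — at least one ✓
  (2) fog=F, open=F — not both ✓
  (3) {open, heat, fog, fan}: 1/4 true — not all ✓
  (4) net=F ⇒ fog: vacuous ✓
  (5) {fan, open}: 0 true — none ✓
  (6) fan=F ⇒ heat: vacuous ✓
  (7) fan=F, net=F — same ✓
  (8) {fan, open}: 0 true — at most one ✓
  (9) {fan, rain}: 0 true — none ✓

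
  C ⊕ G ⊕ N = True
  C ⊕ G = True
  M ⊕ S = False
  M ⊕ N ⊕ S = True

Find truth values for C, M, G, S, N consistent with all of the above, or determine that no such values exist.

Unsatisfiable

Adding constraints 1, 2, 3, 4 mod 2: every variable appears an even number of times on the left, so the left side is 0.
But the right sides sum to 1 (mod 2). 0 ≠ 1 — the system is inconsistent.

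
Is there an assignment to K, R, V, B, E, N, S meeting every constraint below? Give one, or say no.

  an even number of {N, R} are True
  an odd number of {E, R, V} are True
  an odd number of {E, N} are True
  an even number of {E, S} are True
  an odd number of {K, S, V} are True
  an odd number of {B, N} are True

K=T, R=T, V=F, B=F, E=F, N=T, S=F

{N, R}: 2 true → even ✓
{E, R, V}: 1 true → odd ✓
{E, N}: 1 true → odd ✓
{E, S}: 0 true → even ✓
{K, S, V}: 1 true → odd ✓
{B, N}: 1 true → odd ✓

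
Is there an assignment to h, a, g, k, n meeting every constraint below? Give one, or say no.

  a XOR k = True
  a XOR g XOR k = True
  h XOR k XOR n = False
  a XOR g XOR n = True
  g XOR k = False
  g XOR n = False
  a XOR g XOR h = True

h = False, a = True, g = False, k = False, n = False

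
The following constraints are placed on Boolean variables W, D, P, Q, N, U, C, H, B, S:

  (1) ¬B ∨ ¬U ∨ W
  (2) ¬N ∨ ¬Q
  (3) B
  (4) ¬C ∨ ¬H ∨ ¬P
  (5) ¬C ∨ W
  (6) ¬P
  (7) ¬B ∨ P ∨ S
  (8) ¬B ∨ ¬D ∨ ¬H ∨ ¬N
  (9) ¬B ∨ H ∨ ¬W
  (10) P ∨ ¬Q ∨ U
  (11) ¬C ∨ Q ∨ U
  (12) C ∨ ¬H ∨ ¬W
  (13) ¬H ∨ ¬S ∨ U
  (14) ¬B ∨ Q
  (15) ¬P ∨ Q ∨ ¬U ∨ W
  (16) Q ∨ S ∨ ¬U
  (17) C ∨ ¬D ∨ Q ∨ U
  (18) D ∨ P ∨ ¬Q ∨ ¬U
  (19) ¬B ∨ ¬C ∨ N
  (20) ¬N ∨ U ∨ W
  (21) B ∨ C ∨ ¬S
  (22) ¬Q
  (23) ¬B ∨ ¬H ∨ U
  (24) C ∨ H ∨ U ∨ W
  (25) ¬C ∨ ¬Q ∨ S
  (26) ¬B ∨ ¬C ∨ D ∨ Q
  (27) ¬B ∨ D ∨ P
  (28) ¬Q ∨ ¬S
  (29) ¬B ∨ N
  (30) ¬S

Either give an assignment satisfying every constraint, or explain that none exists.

Case Q = True:
  Clause (¬Q) is falsified — contradiction.
Case Q = False:
  (B) forces B = True.
  Clause (¬B ∨ Q) is falsified — contradiction.
Both cases fail, so the formula is unsatisfiable.

No satisfying assignment exists.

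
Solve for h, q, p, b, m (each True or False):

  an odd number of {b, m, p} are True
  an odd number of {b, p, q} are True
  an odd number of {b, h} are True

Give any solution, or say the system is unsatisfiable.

h=T, q=T, p=F, b=F, m=T

{b, m, p}: 1 true → odd ✓
{b, p, q}: 1 true → odd ✓
{b, h}: 1 true → odd ✓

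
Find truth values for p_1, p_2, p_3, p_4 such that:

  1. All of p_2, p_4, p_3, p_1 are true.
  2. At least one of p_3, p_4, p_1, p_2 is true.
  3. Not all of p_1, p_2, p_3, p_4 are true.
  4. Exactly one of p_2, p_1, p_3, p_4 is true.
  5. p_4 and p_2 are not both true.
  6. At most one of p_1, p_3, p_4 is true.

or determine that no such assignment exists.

Case p_1 = True:
  (1) forces p_2 = True.
  Constraint (4) is violated (p_2=T, p_1=T) — contradiction.
Case p_1 = False:
  Constraint (1) is violated (p_1=F) — contradiction.
Both cases fail — unsatisfiable.

UNSATISFIABLE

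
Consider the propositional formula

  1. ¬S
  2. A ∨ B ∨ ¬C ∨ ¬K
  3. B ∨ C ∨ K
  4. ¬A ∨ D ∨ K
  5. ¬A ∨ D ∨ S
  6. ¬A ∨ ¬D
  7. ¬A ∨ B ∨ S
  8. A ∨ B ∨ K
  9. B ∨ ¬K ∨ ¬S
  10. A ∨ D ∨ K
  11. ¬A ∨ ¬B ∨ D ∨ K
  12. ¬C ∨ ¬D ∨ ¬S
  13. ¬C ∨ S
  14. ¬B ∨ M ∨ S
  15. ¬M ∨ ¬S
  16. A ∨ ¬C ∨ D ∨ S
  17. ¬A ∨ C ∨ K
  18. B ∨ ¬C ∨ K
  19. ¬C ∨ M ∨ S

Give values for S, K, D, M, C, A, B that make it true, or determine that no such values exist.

S = False, K = True, D = True, M = False, C = False, A = False, B = False

Unit clause (¬S) forces S = False.
In (¬C ∨ S) only ¬C is left, so C = False.
Set K = True.
Set D = True.
  then (¬A ∨ ¬D) forces A = False.
Set M = False.
  then (¬B ∨ M ∨ S) forces B = False.
All clauses satisfied.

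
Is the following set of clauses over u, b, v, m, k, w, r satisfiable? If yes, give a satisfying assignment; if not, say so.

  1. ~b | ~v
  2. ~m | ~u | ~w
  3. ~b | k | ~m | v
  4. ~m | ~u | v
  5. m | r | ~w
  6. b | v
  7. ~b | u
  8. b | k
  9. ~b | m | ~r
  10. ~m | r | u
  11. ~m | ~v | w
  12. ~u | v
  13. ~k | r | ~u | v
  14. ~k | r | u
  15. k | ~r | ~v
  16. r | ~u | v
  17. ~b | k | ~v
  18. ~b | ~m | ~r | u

u = True, b = False, v = True, m = False, k = True, w = False, r = False

Set u = True.
  then (~u | v) forces v = True.
  then (~b | ~v) forces b = False.
  then (b | k) forces k = True.
Try m = True:
  (~m | ~u | ~w) forces w = False.
  clause (~m | ~v | w) is falsified — backtrack.
So m = False.
Set w = False.
Set r = False.
All clauses satisfied.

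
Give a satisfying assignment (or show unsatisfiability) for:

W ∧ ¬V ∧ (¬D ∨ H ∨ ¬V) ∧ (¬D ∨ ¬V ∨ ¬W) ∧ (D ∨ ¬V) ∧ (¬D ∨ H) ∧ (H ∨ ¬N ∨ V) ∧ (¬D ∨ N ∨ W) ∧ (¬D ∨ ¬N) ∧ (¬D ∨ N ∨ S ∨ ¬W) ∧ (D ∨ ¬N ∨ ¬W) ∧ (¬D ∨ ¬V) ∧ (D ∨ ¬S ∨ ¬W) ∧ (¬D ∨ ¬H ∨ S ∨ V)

Unit clause (W) forces W = True.
Unit clause (¬V) forces V = False.
Set S = True.
  then (D ∨ ¬S ∨ ¬W) forces D = True.
  then (¬D ∨ H) forces H = True.
  then (¬D ∨ ¬N) forces N = False.
All clauses satisfied.

S=T; W=T; N=F; V=F; D=T; H=T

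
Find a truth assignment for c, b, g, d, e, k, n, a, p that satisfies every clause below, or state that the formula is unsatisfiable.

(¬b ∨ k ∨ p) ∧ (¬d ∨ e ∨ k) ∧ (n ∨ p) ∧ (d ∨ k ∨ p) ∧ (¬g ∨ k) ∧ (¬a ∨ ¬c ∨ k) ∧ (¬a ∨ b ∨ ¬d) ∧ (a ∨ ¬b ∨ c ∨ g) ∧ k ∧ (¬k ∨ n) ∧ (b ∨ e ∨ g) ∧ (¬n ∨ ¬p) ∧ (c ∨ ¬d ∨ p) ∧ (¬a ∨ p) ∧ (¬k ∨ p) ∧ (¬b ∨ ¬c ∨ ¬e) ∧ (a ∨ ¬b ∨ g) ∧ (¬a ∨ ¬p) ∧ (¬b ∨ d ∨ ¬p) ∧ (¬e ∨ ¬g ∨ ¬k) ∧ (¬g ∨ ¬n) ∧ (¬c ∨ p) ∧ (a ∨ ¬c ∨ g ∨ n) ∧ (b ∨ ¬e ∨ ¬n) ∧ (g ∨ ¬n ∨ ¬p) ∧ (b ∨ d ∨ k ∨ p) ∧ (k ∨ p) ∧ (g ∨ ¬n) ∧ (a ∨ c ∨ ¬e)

No satisfying assignment exists.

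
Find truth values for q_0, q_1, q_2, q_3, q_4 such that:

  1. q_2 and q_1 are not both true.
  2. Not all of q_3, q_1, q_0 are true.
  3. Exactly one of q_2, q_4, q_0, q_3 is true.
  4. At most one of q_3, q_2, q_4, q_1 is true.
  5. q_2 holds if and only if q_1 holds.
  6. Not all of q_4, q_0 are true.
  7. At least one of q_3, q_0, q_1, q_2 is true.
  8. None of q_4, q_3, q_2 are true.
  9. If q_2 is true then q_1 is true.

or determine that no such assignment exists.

q_0=T, q_1=F, q_2=F, q_3=F, q_4=F

  (1) q_2=F, q_1=F — not both ✓
  (2) {q_3, q_1, q_0}: 1/3 true — not all ✓
  (3) {q_2, q_4, q_0, q_3}: 1 true — exactly one ✓
  (4) {q_3, q_2, q_4, q_1}: 0 true — at most one ✓
  (5) q_2=F, q_1=F — same ✓
  (6) {q_4, q_0}: 1/2 true — not all ✓
  (7) {q_3, q_0, q_1, q_2}: 1 true — at least one ✓
  (8) {q_4, q_3, q_2}: 0 true — none ✓
  (9) q_2=F ⇒ q_1: vacuous ✓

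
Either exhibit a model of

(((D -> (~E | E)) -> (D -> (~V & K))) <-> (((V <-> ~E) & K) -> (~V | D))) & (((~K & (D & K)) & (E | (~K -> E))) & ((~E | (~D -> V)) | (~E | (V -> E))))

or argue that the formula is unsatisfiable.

Case K = True: the conjunct ~K is False.
Case K = False: the conjunct K is False.
Both cases fail — unsatisfiable.

UNSATISFIABLE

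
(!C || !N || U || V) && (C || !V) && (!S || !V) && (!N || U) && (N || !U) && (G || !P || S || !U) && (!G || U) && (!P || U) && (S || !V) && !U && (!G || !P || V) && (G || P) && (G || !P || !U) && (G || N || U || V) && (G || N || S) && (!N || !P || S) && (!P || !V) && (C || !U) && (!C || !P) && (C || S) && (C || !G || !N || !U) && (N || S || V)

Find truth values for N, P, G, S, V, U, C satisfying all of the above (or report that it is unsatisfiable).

UNSATISFIABLE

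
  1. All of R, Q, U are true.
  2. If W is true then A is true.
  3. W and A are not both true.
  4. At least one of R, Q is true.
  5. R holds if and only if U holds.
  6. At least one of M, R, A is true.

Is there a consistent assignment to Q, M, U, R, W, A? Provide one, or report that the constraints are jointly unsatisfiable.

Q = True, M = False, U = True, R = True, W = False, A = False

  (1) {R, Q, U}: all 3 true ✓
  (2) W=F ⇒ A: vacuous ✓
  (3) W=F, A=F — not both ✓
  (4) {R, Q}: 2 true — at least one ✓
  (5) R=T, U=T — same ✓
  (6) {M, R, A}: 1 true — at least one ✓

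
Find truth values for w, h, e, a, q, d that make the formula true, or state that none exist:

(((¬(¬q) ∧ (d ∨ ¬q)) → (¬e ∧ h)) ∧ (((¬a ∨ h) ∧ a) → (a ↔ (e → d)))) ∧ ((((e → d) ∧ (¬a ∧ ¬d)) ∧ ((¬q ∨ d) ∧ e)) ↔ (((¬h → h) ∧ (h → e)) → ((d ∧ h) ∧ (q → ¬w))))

w = True, h = True, e = True, a = False, q = True, d = False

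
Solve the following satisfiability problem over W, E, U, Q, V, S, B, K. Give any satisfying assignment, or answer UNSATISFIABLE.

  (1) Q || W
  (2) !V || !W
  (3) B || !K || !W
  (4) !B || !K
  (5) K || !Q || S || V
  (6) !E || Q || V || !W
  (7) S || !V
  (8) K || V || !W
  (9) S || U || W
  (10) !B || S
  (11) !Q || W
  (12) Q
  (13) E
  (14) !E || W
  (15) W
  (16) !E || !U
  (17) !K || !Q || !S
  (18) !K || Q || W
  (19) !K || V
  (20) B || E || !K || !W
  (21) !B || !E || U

Unsatisfiable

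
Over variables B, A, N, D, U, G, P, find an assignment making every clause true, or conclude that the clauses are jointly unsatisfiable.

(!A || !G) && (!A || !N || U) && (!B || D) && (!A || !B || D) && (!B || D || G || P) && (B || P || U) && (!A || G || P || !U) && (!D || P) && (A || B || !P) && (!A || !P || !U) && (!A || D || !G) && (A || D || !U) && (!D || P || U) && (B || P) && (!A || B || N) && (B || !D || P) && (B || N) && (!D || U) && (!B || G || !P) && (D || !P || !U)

B = True, A = False, N = False, D = True, U = True, G = True, P = True

Set B = True.
  then (!B || D) forces D = True.
  then (!D || P) forces P = True.
  then (!D || U) forces U = True.
  then (!B || G || !P) forces G = True.
  then (!A || !G) forces A = False.
Set N = False.
All clauses satisfied.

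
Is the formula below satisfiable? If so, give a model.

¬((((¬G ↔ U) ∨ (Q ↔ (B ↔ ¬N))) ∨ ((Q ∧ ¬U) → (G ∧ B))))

N=F; U=F; Q=T; G=F; B=F

  ¬((((¬G ↔ U) ∨ (Q ↔ (B ↔ ¬N))) ∨ ((Q ∧ ¬U) → (G ∧ B)))) = True
    ((¬G ↔ U) ∨ (Q ↔ (B ↔ ¬N))) ∨ ((Q ∧ ¬U) → (G ∧ B)) = False
      (¬G ↔ U) ∨ (Q ↔ (B ↔ ¬N)) = False
        ¬G ↔ U = False
          ¬G = True
        Q ↔ (B ↔ ¬N) = False
          B ↔ ¬N = False
            ¬N = True
      (Q ∧ ¬U) → (G ∧ B) = False
        Q ∧ ¬U = True
          ¬U = True
        G ∧ B = False
The formula evaluates to True.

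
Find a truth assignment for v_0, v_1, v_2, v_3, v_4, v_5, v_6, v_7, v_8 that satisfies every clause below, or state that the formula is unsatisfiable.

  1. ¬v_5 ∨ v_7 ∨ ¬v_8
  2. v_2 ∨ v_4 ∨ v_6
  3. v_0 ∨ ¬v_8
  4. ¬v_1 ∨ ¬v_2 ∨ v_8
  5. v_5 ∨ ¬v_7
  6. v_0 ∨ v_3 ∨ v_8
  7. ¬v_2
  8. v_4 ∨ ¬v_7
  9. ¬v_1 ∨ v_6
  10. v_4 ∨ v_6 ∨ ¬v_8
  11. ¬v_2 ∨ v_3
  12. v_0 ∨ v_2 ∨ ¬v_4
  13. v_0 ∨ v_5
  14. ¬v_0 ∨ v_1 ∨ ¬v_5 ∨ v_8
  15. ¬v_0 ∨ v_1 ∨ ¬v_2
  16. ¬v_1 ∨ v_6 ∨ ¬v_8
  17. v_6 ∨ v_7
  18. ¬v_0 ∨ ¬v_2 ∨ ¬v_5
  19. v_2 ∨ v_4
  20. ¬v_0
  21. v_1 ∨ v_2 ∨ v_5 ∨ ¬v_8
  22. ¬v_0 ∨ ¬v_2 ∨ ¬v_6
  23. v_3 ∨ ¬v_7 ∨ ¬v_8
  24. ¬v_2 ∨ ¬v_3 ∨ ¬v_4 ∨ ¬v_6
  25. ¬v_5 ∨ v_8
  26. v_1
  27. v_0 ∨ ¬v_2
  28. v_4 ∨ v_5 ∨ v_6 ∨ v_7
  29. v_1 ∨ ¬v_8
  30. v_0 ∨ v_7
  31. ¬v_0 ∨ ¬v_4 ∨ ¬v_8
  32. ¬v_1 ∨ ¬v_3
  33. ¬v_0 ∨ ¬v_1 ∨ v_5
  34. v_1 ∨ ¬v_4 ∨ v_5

Case v_2 = True:
  Clause (¬v_2) is falsified — contradiction.
Case v_2 = False:
  (v_2 ∨ v_4) forces v_4 = True.
  (v_0 ∨ v_2 ∨ ¬v_4) forces v_0 = True.
  Clause (¬v_0) is falsified — contradiction.
Both cases fail, so the formula is unsatisfiable.

No satisfying assignment exists.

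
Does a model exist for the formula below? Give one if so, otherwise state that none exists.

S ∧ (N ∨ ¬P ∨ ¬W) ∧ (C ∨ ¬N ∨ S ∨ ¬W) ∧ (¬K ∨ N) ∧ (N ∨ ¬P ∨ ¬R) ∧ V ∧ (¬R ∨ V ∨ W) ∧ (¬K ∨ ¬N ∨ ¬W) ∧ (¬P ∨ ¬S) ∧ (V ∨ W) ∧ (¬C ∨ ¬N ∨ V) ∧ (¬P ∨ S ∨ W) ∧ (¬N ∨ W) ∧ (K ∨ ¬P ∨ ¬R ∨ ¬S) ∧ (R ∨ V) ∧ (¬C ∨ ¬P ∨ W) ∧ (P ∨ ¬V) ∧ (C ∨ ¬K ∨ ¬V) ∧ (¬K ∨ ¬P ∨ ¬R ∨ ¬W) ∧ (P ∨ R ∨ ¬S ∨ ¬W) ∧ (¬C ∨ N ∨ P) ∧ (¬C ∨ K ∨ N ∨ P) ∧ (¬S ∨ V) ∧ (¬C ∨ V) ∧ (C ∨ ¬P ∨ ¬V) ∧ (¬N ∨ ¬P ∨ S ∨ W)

Case V = True:
  (S) forces S = True.
  (¬P ∨ ¬S) forces P = False.
  Clause (P ∨ ¬V) is falsified — contradiction.
Case V = False:
  Clause (V) is falsified — contradiction.
Both cases fail, so the formula is unsatisfiable.

Unsatisfiable — no assignment works.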